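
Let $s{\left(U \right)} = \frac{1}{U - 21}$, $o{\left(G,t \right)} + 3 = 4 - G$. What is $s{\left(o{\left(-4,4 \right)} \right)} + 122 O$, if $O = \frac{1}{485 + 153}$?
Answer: $\frac{657}{5104} \approx 0.12872$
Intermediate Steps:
$o{\left(G,t \right)} = 1 - G$ ($o{\left(G,t \right)} = -3 - \left(-4 + G\right) = 1 - G$)
$O = \frac{1}{638} \approx 0.0015674$
$s{\left(U \right)} = \frac{1}{-21 + U}$
$s{\left(o{\left(-4,4 \right)} \right)} + 122 O = \frac{1}{-21 + \left(1 - -4\right)} + 122 \cdot \frac{1}{638} = \frac{1}{-21 + \left(1 + 4\right)} + \frac{61}{319} = \frac{1}{-21 + 5} + \frac{61}{319} = \frac{1}{-16} + \frac{61}{319} = - \frac{1}{16} + \frac{61}{319} = \frac{657}{5104}$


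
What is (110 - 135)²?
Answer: 625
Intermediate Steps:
(110 - 135)² = (-25)² = 625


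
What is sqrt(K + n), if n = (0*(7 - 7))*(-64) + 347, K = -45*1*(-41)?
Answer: 4*sqrt(137) ≈ 46.819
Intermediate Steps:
K = 1845 (K = -45*(-41) = 1845)
n = 347 (n = (0*0)*(-64) + 347 = 0*(-64) + 347 = 0 + 347 = 347)
sqrt(K + n) = sqrt(1845 + 347) = sqrt(2192) = 4*sqrt(137)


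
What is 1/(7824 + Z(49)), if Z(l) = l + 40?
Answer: 1/7913 ≈ 0.00012637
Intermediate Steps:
Z(l) = 40 + l
1/(7824 + Z(49)) = 1/(7824 + (40 + 49)) = 1/(7824 + 89) = 1/7913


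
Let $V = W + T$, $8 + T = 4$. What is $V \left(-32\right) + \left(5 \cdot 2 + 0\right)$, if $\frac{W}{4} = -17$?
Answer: $2314$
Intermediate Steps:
$T = -4$ ($T = -8 + 4 = -4$)
$W = -68$ ($W = 4 \left(-17\right) = -68$)
$V = -72$ ($V = -68 - 4 = -72$)
$V \left(-32\right) + \left(5 \cdot 2 + 0\right) = \left(-72\right) \left(-32\right) + \left(5 \cdot 2 + 0\right) = 2304 + \left(10 + 0\right) = 2304 + 10 = 2314$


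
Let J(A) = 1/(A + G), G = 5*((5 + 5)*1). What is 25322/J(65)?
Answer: 2912030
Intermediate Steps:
G = 50 (G = 5*(10*1) = 5*10 = 50)
J(A) = 1/(50 + A) (J(A) = 1/(A + 50) = 1/(50 + A))
25322/J(65) = 25322/(1/(50 + 65)) = 25322/(1/115) = 25322*115 = 2912030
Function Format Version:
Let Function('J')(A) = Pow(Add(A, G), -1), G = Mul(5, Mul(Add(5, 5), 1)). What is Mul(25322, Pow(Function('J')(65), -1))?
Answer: 2912030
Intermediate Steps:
G = 50 (G = Mul(5, Mul(10, 1)) = Mul(5, 10) = 50)
Function('J')(A) = Pow(Add(50, A), -1) (Function('J')(A) = Pow(Add(A, 50), -1) = Pow(Add(50, A), -1))
Mul(25322, Pow(Function('J')(65), -1)) = Mul(25322, Pow(Pow(Add(50, 65), -1), -1)) = Mul(25322, Pow(Pow(115, -1), -1)) = Mul(25322, Pow(Rational(1, 115), -1)) = Mul(25322, 115) = 2912030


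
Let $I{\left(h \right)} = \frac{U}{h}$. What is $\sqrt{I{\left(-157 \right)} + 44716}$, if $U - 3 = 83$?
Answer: $\frac{\sqrt{1102191182}}{157} \approx 211.46$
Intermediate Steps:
$U = 86$ ($U = 3 + 83 = 86$)
$I{\left(h \right)} = \frac{86}{h}$
$\sqrt{I{\left(-157 \right)} + 44716} = \sqrt{\frac{86}{-157} + 44716} = \sqrt{86 \left(- \frac{1}{157}\right) + 44716} = \sqrt{- \frac{86}{157} + 44716} = \sqrt{\frac{7020326}{157}} = \frac{\sqrt{1102191182}}{157}$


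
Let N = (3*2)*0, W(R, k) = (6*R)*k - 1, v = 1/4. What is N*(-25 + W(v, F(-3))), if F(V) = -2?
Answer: 0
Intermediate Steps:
v = 1/4 ≈ 0.25000
W(R, k) = -1 + 6*R*k (W(R, k) = 6*R*k - 1 = -1 + 6*R*k)
N = 0 (N = 6*0 = 0)
N*(-25 + W(v, F(-3))) = 0*(-25 + (-1 + 6*(1/4)*(-2))) = 0*(-25 + (-1 - 3)) = 0*(-25 - 4) = 0*(-29) = 0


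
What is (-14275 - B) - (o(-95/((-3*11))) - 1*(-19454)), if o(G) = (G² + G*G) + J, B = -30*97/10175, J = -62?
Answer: -6786003787/201465 ≈ -33683.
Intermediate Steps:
B = -582/2035 (B = -2910*1/10175 = -582/2035 ≈ -0.28600)
o(G) = -62 + 2*G² (o(G) = (G² + G*G) - 62 = (G² + G²) - 62 = 2*G² - 62 = -62 + 2*G²)
(-14275 - B) - (o(-95/((-3*11))) - 1*(-19454)) = (-14275 - 1*(-582/2035)) - ((-62 + 2*(-95/((-3*11)))²) - 1*(-19454)) = (-14275 + 582/2035) - ((-62 + 2*(-95/(-33))²) + 19454) = -29049043/2035 - ((-62 + 2*(-95*(-1/33))²) + 19454) = -29049043/2035 - ((-62 + 2*(95/33)²) + 19454) = -29049043/2035 - ((-62 + 2*(9025/1089)) + 19454) = -29049043/2035 - ((-62 + 18050/1089) + 19454) = -29049043/2035 - (-49468/1089 + 19454) = -29049043/2035 - 1*21135938/1089 = -29049043/2035 - 21135938/1089 = -6786003787/201465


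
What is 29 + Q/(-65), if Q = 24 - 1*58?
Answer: 1919/65 ≈ 29.523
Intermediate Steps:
Q = -34 (Q = 24 - 58 = -34)
29 + Q/(-65) = 29 - 34/(-65) = 29 - 1/65*(-34) = 29 + 34/65 = 1919/65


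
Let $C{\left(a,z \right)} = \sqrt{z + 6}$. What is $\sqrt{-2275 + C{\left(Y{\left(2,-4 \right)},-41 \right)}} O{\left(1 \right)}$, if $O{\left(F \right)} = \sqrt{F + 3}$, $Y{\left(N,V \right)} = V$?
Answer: $2 \sqrt{-2275 + i \sqrt{35}} \approx 0.12403 + 95.394 i$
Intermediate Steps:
$C{\left(a,z \right)} = \sqrt{6 + z}$
$O{\left(F \right)} = \sqrt{3 + F}$
$\sqrt{-2275 + C{\left(Y{\left(2,-4 \right)},-41 \right)}} O{\left(1 \right)} = \sqrt{-2275 + \sqrt{6 - 41}} \sqrt{3 + 1} = \sqrt{-2275 + \sqrt{-35}} \sqrt{4} = \sqrt{-2275 + i \sqrt{35}} \cdot 2 = 2 \sqrt{-2275 + i \sqrt{35}}$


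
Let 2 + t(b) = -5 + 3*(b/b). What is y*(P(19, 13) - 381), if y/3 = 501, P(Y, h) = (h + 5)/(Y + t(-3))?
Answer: -2854197/5 ≈ -5.7084e+5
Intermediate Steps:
t(b) = -4 (t(b) = -2 + (-5 + 3*(b/b)) = -2 + (-5 + 3*1) = -2 + (-5 + 3) = -2 - 2 = -4)
P(Y, h) = (5 + h)/(-4 + Y) (P(Y, h) = (h + 5)/(Y - 4) = (5 + h)/(-4 + Y))
y = 1503 (y = 3*501 = 1503)
y*(P(19, 13) - 381) = 1503*((5 + 13)/(-4 + 19) - 381) = 1503*(18/15 - 381) = 1503*((1/15)*18 - 381) = 1503*(6/5 - 381) = 1503*(-1899/5) = -2854197/5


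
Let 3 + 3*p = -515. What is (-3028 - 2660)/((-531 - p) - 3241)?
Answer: 8532/5399 ≈ 1.5803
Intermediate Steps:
p = -518/3 (p = -1 + (⅓)*(-515) = -1 - 515/3 = -518/3 ≈ -172.67)
(-3028 - 2660)/((-531 - p) - 3241) = (-3028 - 2660)/((-531 - 1*(-518/3)) - 3241) = -5688/((-531 + 518/3) - 3241) = -5688/(-1075/3 - 3241) = -5688/(-10798/3) = -5688*(-3/10798) = 8532/5399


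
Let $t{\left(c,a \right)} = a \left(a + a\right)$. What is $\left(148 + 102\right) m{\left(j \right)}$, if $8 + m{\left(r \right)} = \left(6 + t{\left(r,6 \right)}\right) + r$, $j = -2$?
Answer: $17000$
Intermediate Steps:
$t{\left(c,a \right)} = 2 a^{2}$ ($t{\left(c,a \right)} = a 2 a = 2 a^{2}$)
$m{\left(r \right)} = 70 + r$ ($m{\left(r \right)} = -8 + \left(\left(6 + 2 \cdot 6^{2}\right) + r\right) = -8 + \left(\left(6 + 2 \cdot 36\right) + r\right) = -8 + \left(\left(6 + 72\right) + r\right) = -8 + \left(78 + r\right) = 70 + r$)
$\left(148 + 102\right) m{\left(j \right)} = \left(148 + 102\right) \left(70 - 2\right) = 250 \cdot 68 = 17000$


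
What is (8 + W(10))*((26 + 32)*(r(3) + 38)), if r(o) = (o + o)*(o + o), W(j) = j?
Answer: 77256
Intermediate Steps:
r(o) = 4*o² (r(o) = (2*o)*(2*o) = 4*o²)
(8 + W(10))*((26 + 32)*(r(3) + 38)) = (8 + 10)*((26 + 32)*(4*3² + 38)) = 18*(58*(4*9 + 38)) = 18*(58*(36 + 38)) = 18*(58*74) = 18*4292 = 77256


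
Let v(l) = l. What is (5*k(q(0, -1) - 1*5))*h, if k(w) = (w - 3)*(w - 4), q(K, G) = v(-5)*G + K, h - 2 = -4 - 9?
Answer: -660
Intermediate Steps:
h = -11 (h = 2 + (-4 - 9) = 2 - 13 = -11)
q(K, G) = K - 5*G (q(K, G) = -5*G + K = K - 5*G)
k(w) = (-4 + w)*(-3 + w) (k(w) = (-3 + w)*(-4 + w) = (-4 + w)*(-3 + w))
(5*k(q(0, -1) - 1*5))*h = (5*(12 + ((0 - 5*(-1)) - 1*5)² - 7*((0 - 5*(-1)) - 1*5)))*(-11) = (5*(12 + ((0 + 5) - 5)² - 7*((0 + 5) - 5)))*(-11) = (5*(12 + (5 - 5)² - 7*(5 - 5)))*(-11) = (5*(12 + 0² - 7*0))*(-11) = (5*(12 + 0 + 0))*(-11) = (5*12)*(-11) = 60*(-11) = -660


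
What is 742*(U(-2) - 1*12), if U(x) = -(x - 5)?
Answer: -3710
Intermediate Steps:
U(x) = 5 - x (U(x) = -(-5 + x) = 5 - x)
742*(U(-2) - 1*12) = 742*((5 - 1*(-2)) - 1*12) = 742*((5 + 2) - 12) = 742*(7 - 12) = 742*(-5) = -3710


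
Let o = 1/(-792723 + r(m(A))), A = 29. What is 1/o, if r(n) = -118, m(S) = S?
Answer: -792841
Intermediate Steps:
o = -1/792841 (o = 1/(-792723 - 118) = 1/(-792841) = -1/792841 ≈ -1.2613e-6)
1/o = 1/(-1/792841) = -792841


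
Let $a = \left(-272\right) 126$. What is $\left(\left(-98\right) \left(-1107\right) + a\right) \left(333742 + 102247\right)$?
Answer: $32356487646$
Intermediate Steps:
$a = -34272$
$\left(\left(-98\right) \left(-1107\right) + a\right) \left(333742 + 102247\right) = \left(\left(-98\right) \left(-1107\right) - 34272\right) \left(333742 + 102247\right) = \left(108486 - 34272\right) 435989 = 74214 \cdot 435989 = 32356487646$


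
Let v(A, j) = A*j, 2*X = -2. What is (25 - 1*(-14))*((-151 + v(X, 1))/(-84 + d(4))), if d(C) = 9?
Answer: 1976/25 ≈ 79.040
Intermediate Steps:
X = -1 (X = (½)*(-2) = -1)
(25 - 1*(-14))*((-151 + v(X, 1))/(-84 + d(4))) = (25 - 1*(-14))*((-151 - 1*1)/(-84 + 9)) = (25 + 14)*((-151 - 1)/(-75)) = 39*(-152*(-1/75)) = 39*(152/75) = 1976/25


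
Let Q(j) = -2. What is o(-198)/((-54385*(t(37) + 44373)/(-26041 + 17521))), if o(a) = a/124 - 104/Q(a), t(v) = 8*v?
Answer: 2662500/15061806103 ≈ 0.00017677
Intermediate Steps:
o(a) = 52 + a/124 (o(a) = a/124 - 104/(-2) = a*(1/124) - 104*(-½) = a/124 + 52 = 52 + a/124)
o(-198)/((-54385*(t(37) + 44373)/(-26041 + 17521))) = (52 + (1/124)*(-198))/((-54385*(8*37 + 44373)/(-26041 + 17521))) = (52 - 99/62)/((-54385/((-8520/(296 + 44373))))) = 3125/(62*((-54385/((-8520/44669))))) = 3125/(62*((-54385/((-8520*1/44669))))) = 3125/(62*((-54385/(-8520/44669)))) = 3125/(62*((-54385*(-44669/8520)))) = 3125/(62*(485864713/1704)) = (3125/62)*(1704/485864713) = 2662500/15061806103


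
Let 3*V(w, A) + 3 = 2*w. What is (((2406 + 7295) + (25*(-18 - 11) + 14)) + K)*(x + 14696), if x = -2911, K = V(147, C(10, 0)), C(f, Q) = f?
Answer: 107090295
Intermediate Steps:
V(w, A) = -1 + 2*w/3 (V(w, A) = -1 + (2*w)/3 = -1 + 2*w/3)
K = 97 (K = -1 + (⅔)*147 = -1 + 98 = 97)
(((2406 + 7295) + (25*(-18 - 11) + 14)) + K)*(x + 14696) = (((2406 + 7295) + (25*(-18 - 11) + 14)) + 97)*(-2911 + 14696) = ((9701 + (25*(-29) + 14)) + 97)*11785 = ((9701 + (-725 + 14)) + 97)*11785 = ((9701 - 711) + 97)*11785 = (8990 + 97)*11785 = 9087*11785 = 107090295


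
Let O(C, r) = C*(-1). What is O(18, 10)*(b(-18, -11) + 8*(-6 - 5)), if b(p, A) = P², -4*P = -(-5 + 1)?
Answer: 1566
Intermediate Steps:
O(C, r) = -C
P = -1 (P = -(-1)*(-5 + 1)/4 = -(-1)*(-4)/4 = -¼*4 = -1)
b(p, A) = 1 (b(p, A) = (-1)² = 1)
O(18, 10)*(b(-18, -11) + 8*(-6 - 5)) = (-1*18)*(1 + 8*(-6 - 5)) = -18*(1 + 8*(-11)) = -18*(1 - 88) = -18*(-87) = 1566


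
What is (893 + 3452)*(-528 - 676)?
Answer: -5231380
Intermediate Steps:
(893 + 3452)*(-528 - 676) = 4345*(-1204) = -5231380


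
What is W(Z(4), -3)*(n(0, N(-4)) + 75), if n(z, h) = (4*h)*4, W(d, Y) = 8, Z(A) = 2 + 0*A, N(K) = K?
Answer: 88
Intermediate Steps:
Z(A) = 2 (Z(A) = 2 + 0 = 2)
n(z, h) = 16*h
W(Z(4), -3)*(n(0, N(-4)) + 75) = 8*(16*(-4) + 75) = 8*(-64 + 75) = 8*11 = 88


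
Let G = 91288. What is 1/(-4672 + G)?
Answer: 1/86616 ≈ 1.1545e-5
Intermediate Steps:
1/(-4672 + G) = 1/(-4672 + 91288) = 1/86616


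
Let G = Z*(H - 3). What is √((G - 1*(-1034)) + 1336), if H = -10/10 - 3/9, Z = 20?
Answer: 5*√822/3 ≈ 47.784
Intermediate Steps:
H = -4/3 (H = -10*⅒ - 3*⅑ = -1 - ⅓ = -4/3 ≈ -1.3333)
G = -260/3 (G = 20*(-4/3 - 3) = 20*(-13/3) = -260/3 ≈ -86.667)
√((G - 1*(-1034)) + 1336) = √((-260/3 - 1*(-1034)) + 1336) = √((-260/3 + 1034) + 1336) = √(2842/3 + 1336) = √(6850/3) = 5*√822/3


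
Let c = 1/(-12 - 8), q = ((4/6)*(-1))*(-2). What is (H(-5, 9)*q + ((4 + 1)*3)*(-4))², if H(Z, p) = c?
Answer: 811801/225 ≈ 3608.0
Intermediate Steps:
q = 4/3 (q = ((4*(⅙))*(-1))*(-2) = ((⅔)*(-1))*(-2) = -⅔*(-2) = 4/3 ≈ 1.3333)
c = -1/20 (c = 1/(-20) = -1/20 ≈ -0.050000)
H(Z, p) = -1/20
(H(-5, 9)*q + ((4 + 1)*3)*(-4))² = (-1/20*4/3 + ((4 + 1)*3)*(-4))² = (-1/15 + (5*3)*(-4))² = (-1/15 + 15*(-4))² = (-1/15 - 60)² = (-901/15)² = 811801/225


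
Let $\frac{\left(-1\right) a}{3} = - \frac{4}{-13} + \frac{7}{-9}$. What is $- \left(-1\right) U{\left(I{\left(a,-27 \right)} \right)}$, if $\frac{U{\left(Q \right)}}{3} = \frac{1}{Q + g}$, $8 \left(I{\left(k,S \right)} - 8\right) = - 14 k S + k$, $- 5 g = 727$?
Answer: $- \frac{4680}{110119} \approx -0.042499$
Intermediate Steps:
$a = \frac{55}{39}$ ($a = - 3 \left(- \frac{4}{-13} + \frac{7}{-9}\right) = - 3 \left(\left(-4\right) \left(- \frac{1}{13}\right) + 7 \left(- \frac{1}{9}\right)\right) = - 3 \left(\frac{4}{13} - \frac{7}{9}\right) = \left(-3\right) \left(- \frac{55}{117}\right) = \frac{55}{39} \approx 1.4103$)
$g = - \frac{727}{5}$ ($g = \left(- \frac{1}{5}\right) 727 = - \frac{727}{5} \approx -145.4$)
$I{\left(k,S \right)} = 8 + \frac{k}{8} - \frac{7 S k}{4}$ ($I{\left(k,S \right)} = 8 + \frac{- 14 k S + k}{8} = 8 + \frac{- 14 S k + k}{8} = 8 + \frac{k - 14 S k}{8} = 8 - \left(- \frac{k}{8} + \frac{7 S k}{4}\right) = 8 + \frac{k}{8} - \frac{7 S k}{4}$)
$U{\left(Q \right)} = \frac{3}{- \frac{727}{5} + Q}$ ($U{\left(Q \right)} = \frac{3}{Q - \frac{727}{5}} = \frac{3}{- \frac{727}{5} + Q}$)
$- \left(-1\right) U{\left(I{\left(a,-27 \right)} \right)} = - \left(-1\right) \frac{15}{-727 + 5 \left(8 + \frac{1}{8} \cdot \frac{55}{39} - \left(- \frac{189}{4}\right) \frac{55}{39}\right)} = - \left(-1\right) \frac{15}{-727 + 5 \left(8 + \frac{55}{312} + \frac{3465}{52}\right)} = - \left(-1\right) \frac{15}{-727 + 5 \cdot \frac{23341}{312}} = - \left(-1\right) \frac{15}{-727 + \frac{116705}{312}} = - \left(-1\right) \frac{15}{- \frac{110119}{312}} = - \left(-1\right) 15 \left(- \frac{312}{110119}\right) = - \frac{\left(-1\right) \left(-4680\right)}{110119} = \left(-1\right) \frac{4680}{110119} = - \frac{4680}{110119}$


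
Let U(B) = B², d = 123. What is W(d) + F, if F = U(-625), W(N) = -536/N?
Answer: 48046339/123 ≈ 3.9062e+5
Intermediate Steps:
F = 390625 (F = (-625)² = 390625)
W(d) + F = -536/123 + 390625 = 48046339/123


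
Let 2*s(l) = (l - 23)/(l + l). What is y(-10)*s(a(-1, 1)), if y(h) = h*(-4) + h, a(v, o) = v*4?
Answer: 405/8 ≈ 50.625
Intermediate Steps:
a(v, o) = 4*v
y(h) = -3*h (y(h) = -4*h + h = -3*h)
s(l) = (-23 + l)/(4*l) (s(l) = ((l - 23)/(l + l))/2 = ((-23 + l)/((2*l)))/2 = ((-23 + l)*(1/(2*l)))/2 = ((-23 + l)/(2*l))/2 = (-23 + l)/(4*l))
y(-10)*s(a(-1, 1)) = (-3*(-10))*((-23 + 4*(-1))/(4*((4*(-1))))) = 30*((1/4)*(-23 - 4)/(-4)) = 30*((1/4)*(-1/4)*(-27)) = 30*(27/16) = 405/8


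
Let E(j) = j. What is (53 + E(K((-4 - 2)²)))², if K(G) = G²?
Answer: 1819801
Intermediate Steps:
(53 + E(K((-4 - 2)²)))² = (53 + ((-4 - 2)²)²)² = (53 + ((-6)²)²)² = (53 + 36²)² = (53 + 1296)² = 1349² = 1819801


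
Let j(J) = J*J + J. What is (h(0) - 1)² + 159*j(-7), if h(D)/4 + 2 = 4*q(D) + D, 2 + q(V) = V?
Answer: 8359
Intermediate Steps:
q(V) = -2 + V
h(D) = -40 + 20*D (h(D) = -8 + 4*(4*(-2 + D) + D) = -8 + 4*((-8 + 4*D) + D) = -8 + 4*(-8 + 5*D) = -8 + (-32 + 20*D) = -40 + 20*D)
j(J) = J + J² (j(J) = J² + J = J + J²)
(h(0) - 1)² + 159*j(-7) = ((-40 + 20*0) - 1)² + 159*(-7*(1 - 7)) = ((-40 + 0) - 1)² + 159*(-7*(-6)) = (-40 - 1)² + 159*42 = (-41)² + 6678 = 1681 + 6678 = 8359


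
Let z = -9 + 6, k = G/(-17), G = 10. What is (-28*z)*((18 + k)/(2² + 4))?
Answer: 3108/17 ≈ 182.82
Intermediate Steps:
k = -10/17 (k = 10/(-17) = 10*(-1/17) = -10/17 ≈ -0.58823)
z = -3
(-28*z)*((18 + k)/(2² + 4)) = (-28*(-3))*((18 - 10/17)/(2² + 4)) = 84*(296/(17*(4 + 4))) = 84*((296/17)/8) = 84*((296/17)*(⅛)) = 84*(37/17) = 3108/17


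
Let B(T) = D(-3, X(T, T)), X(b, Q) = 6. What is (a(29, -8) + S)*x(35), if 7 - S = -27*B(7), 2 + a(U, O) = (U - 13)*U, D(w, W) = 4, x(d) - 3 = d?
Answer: 21926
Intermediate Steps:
x(d) = 3 + d
B(T) = 4
a(U, O) = -2 + U*(-13 + U) (a(U, O) = -2 + (U - 13)*U = -2 + (-13 + U)*U = -2 + U*(-13 + U))
S = 115 (S = 7 - (-27)*4 = 7 - 1*(-108) = 7 + 108 = 115)
(a(29, -8) + S)*x(35) = ((-2 + 29**2 - 13*29) + 115)*(3 + 35) = ((-2 + 841 - 377) + 115)*38 = (462 + 115)*38 = 577*38 = 21926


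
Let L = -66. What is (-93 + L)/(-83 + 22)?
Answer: 159/61 ≈ 2.6066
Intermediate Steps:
(-93 + L)/(-83 + 22) = (-93 - 66)/(-83 + 22) = -159/(-61) = -1/61*(-159) = 159/61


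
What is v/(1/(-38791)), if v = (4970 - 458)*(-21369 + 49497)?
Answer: -4923102974976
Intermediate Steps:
v = 126913536 (v = 4512*28128 = 126913536)
v/(1/(-38791)) = 126913536/(1/(-38791)) = 126913536/(-1/38791) = 126913536*(-38791) = -4923102974976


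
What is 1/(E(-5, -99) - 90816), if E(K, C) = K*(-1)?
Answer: -1/90811 ≈ -1.1012e-5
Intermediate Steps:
E(K, C) = -K
1/(E(-5, -99) - 90816) = 1/(-1*(-5) - 90816) = 1/(5 - 90816) = 1/(-90811) = -1/90811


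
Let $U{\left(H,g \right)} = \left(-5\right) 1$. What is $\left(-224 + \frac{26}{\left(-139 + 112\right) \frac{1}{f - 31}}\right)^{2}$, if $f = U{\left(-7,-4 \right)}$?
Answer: $\frac{322624}{9} \approx 35847.0$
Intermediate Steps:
$U{\left(H,g \right)} = -5$
$f = -5$
$\left(-224 + \frac{26}{\left(-139 + 112\right) \frac{1}{f - 31}}\right)^{2} = \left(-224 + \frac{26}{\left(-139 + 112\right) \frac{1}{-5 - 31}}\right)^{2} = \left(-224 + \frac{26}{\left(-27\right) \frac{1}{-36}}\right)^{2} = \left(-224 + \frac{26}{\left(-27\right) \left(- \frac{1}{36}\right)}\right)^{2} = \left(-224 + \frac{26}{\frac{3}{4}}\right)^{2} = \left(-224 + 26 \cdot \frac{4}{3}\right)^{2} = \left(-224 + \frac{104}{3}\right)^{2} = \left(- \frac{568}{3}\right)^{2} = \frac{322624}{9}$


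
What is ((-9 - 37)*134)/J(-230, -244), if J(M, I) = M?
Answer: 134/5 ≈ 26.800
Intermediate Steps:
((-9 - 37)*134)/J(-230, -244) = ((-9 - 37)*134)/(-230) = -46*134*(-1/230) = -6164*(-1/230) = 134/5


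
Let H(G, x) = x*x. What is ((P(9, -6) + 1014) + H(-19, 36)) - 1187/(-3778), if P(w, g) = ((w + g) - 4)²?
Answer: 8732145/3778 ≈ 2311.3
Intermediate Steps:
P(w, g) = (-4 + g + w)² (P(w, g) = ((g + w) - 4)² = (-4 + g + w)²)
H(G, x) = x²
((P(9, -6) + 1014) + H(-19, 36)) - 1187/(-3778) = (((-4 - 6 + 9)² + 1014) + 36²) - 1187/(-3778) = (((-1)² + 1014) + 1296) - 1187*(-1)/3778 = ((1 + 1014) + 1296) - 1*(-1187/3778) = (1015 + 1296) + 1187/3778 = 2311 + 1187/3778 = 8732145/3778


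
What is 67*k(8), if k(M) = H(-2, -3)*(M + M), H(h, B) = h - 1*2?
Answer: -4288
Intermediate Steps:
H(h, B) = -2 + h (H(h, B) = h - 2 = -2 + h)
k(M) = -8*M (k(M) = (-2 - 2)*(M + M) = -8*M)
67*k(8) = 67*(-8*8) = 67*(-64) = -4288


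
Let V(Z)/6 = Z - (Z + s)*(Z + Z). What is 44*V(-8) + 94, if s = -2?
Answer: -44258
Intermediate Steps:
V(Z) = 6*Z - 12*Z*(-2 + Z) (V(Z) = 6*(Z - (Z - 2)*(Z + Z)) = 6*(Z - (-2 + Z)*2*Z) = 6*(Z - 2*Z*(-2 + Z)) = 6*Z - 12*Z*(-2 + Z))
44*V(-8) + 94 = 44*(6*(-8)*(5 - 2*(-8))) + 94 = 44*(6*(-8)*(5 + 16)) + 94 = 44*(6*(-8)*21) + 94 = 44*(-1008) + 94 = -44352 + 94 = -44258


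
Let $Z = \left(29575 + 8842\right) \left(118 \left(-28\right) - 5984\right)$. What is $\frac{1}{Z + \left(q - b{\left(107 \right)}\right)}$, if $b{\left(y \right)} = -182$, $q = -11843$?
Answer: $- \frac{1}{356828757} \approx -2.8025 \cdot 10^{-9}$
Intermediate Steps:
$Z = -356817096$ ($Z = 38417 \left(-3304 - 5984\right) = 38417 \left(-9288\right) = -356817096$)
$\frac{1}{Z + \left(q - b{\left(107 \right)}\right)} = \frac{1}{-356817096 - 11661} = \frac{1}{-356828757} = - \frac{1}{356828757}$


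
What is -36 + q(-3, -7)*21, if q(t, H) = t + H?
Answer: -246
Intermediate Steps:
q(t, H) = H + t
-36 + q(-3, -7)*21 = -36 + (-7 - 3)*21 = -36 - 10*21 = -36 - 210 = -246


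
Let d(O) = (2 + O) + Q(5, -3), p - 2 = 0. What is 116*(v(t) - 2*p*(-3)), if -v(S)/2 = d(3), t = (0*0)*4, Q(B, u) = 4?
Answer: -696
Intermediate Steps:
p = 2 (p = 2 + 0 = 2)
t = 0 (t = 0*4 = 0)
d(O) = 6 + O (d(O) = (2 + O) + 4 = 6 + O)
v(S) = -18 (v(S) = -2*(6 + 3) = -2*9 = -18)
116*(v(t) - 2*p*(-3)) = 116*(-18 - 2*2*(-3)) = 116*(-18 - 4*(-3)) = 116*(-18 + 12) = 116*(-6) = -696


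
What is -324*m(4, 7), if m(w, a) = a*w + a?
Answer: -11340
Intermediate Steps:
m(w, a) = a + a*w
-324*m(4, 7) = -2268*(1 + 4) = -2268*5 = -324*35 = -11340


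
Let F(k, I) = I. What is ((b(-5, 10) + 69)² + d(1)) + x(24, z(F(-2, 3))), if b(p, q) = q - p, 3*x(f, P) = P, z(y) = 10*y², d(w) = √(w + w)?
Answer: 7086 + √2 ≈ 7087.4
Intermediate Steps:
d(w) = √2*√w (d(w) = √(2*w) = √2*√w)
x(f, P) = P/3
((b(-5, 10) + 69)² + d(1)) + x(24, z(F(-2, 3))) = (((10 - 1*(-5)) + 69)² + √2*√1) + (10*3²)/3 = (((10 + 5) + 69)² + √2*1) + (10*9)/3 = ((15 + 69)² + √2) + (⅓)*90 = (84² + √2) + 30 = (7056 + √2) + 30 = 7086 + √2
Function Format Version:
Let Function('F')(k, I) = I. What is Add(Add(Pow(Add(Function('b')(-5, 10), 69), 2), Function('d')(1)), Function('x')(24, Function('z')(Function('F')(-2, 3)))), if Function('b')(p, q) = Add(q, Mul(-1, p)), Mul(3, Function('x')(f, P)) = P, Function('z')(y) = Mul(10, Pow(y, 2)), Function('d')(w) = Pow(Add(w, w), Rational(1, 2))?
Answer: Add(7086, Pow(2, Rational(1, 2))) ≈ 7087.4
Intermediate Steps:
Function('d')(w) = Mul(Pow(2, Rational(1, 2)), Pow(w, Rational(1, 2))) (Function('d')(w) = Pow(Mul(2, w), Rational(1, 2)) = Mul(Pow(2, Rational(1, 2)), Pow(w, Rational(1, 2))))
Function('x')(f, P) = Mul(Rational(1, 3), P)
Add(Add(Pow(Add(Function('b')(-5, 10), 69), 2), Function('d')(1)), Function('x')(24, Function('z')(Function('F')(-2, 3)))) = Add(Add(Pow(Add(Add(10, Mul(-1, -5)), 69), 2), Mul(Pow(2, Rational(1, 2)), Pow(1, Rational(1, 2)))), Mul(Rational(1, 3), Mul(10, Pow(3, 2)))) = Add(Add(Pow(Add(Add(10, 5), 69), 2), Mul(Pow(2, Rational(1, 2)), 1)), Mul(Rational(1, 3), Mul(10, 9))) = Add(Add(Pow(Add(15, 69), 2), Pow(2, Rational(1, 2))), Mul(Rational(1, 3), 90)) = Add(Add(Pow(84, 2), Pow(2, Rational(1, 2))), 30) = Add(Add(7056, Pow(2, Rational(1, 2))), 30) = Add(7086, Pow(2, Rational(1, 2)))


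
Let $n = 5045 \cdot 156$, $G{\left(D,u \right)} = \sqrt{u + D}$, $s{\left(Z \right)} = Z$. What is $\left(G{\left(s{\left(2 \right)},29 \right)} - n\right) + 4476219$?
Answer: $3689199 + \sqrt{31} \approx 3.6892 \cdot 10^{6}$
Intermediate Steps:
$G{\left(D,u \right)} = \sqrt{D + u}$
$n = 787020$
$\left(G{\left(s{\left(2 \right)},29 \right)} - n\right) + 4476219 = \left(\sqrt{2 + 29} - 787020\right) + 4476219 = \left(\sqrt{31} - 787020\right) + 4476219 = \left(-787020 + \sqrt{31}\right) + 4476219 = 3689199 + \sqrt{31}$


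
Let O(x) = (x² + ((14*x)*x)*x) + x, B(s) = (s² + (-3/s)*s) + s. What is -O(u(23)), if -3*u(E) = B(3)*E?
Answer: 4594434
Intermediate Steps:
B(s) = -3 + s + s² (B(s) = (s² - 3) + s = (-3 + s²) + s = -3 + s + s²)
u(E) = -3*E (u(E) = -(-3 + 3 + 3²)*E/3 = -(-3 + 3 + 9)*E/3 = -3*E)
O(x) = x + x² + 14*x³ (O(x) = (x² + (14*x²)*x) + x = (x² + 14*x³) + x = x + x² + 14*x³)
-O(u(23)) = -(-3*23)*(1 - 3*23 + 14*(-3*23)²) = -(-69)*(1 - 69 + 14*(-69)²) = -(-69)*(1 - 69 + 14*4761) = -(-69)*(1 - 69 + 66654) = -(-69)*66586 = -1*(-4594434) = 4594434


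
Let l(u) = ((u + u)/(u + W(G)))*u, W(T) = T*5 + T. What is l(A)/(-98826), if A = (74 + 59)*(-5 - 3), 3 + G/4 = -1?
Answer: 20216/1023555 ≈ 0.019751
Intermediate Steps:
G = -16 (G = -12 + 4*(-1) = -12 - 4 = -16)
W(T) = 6*T (W(T) = 5*T + T = 6*T)
A = -1064 (A = 133*(-8) = -1064)
l(u) = 2*u**2/(-96 + u) (l(u) = ((u + u)/(u + 6*(-16)))*u = ((2*u)/(u - 96))*u = ((2*u)/(-96 + u))*u = (2*u/(-96 + u))*u = 2*u**2/(-96 + u))
l(A)/(-98826) = (2*(-1064)**2/(-96 - 1064))/(-98826) = (2*1132096/(-1160))*(-1/98826) = (2*1132096*(-1/1160))*(-1/98826) = -283024/145*(-1/98826) = 20216/1023555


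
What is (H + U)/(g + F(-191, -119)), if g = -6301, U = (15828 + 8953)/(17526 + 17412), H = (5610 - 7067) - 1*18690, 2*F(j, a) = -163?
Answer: 140774221/44598357 ≈ 3.1565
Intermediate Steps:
F(j, a) = -163/2 (F(j, a) = (½)*(-163) = -163/2)
H = -20147 (H = -1457 - 18690 = -20147)
U = 24781/34938 ≈ 0.70928
(H + U)/(g + F(-191, -119)) = (-20147 + 24781/34938)/(-6301 - 163/2) = -703871105/(34938*(-12765/2)) = -703871105/34938*(-2/12765) = 140774221/44598357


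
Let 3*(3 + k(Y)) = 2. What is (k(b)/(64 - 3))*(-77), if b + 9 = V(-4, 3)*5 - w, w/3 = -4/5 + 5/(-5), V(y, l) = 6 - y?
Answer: 539/183 ≈ 2.9454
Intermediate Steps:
w = -27/5 (w = 3*(-4/5 + 5/(-5)) = 3*(-4*⅕ + 5*(-⅕)) = 3*(-⅘ - 1) = 3*(-9/5) = -27/5 ≈ -5.4000)
b = 232/5 (b = -9 + ((6 - 1*(-4))*5 - 1*(-27/5)) = -9 + ((6 + 4)*5 + 27/5) = -9 + (10*5 + 27/5) = -9 + (50 + 27/5) = -9 + 277/5 = 232/5 ≈ 46.400)
k(Y) = -7/3 (k(Y) = -3 + (⅓)*2 = -3 + ⅔ = -7/3)
(k(b)/(64 - 3))*(-77) = (-7/3/(64 - 3))*(-77) = (-7/3/61)*(-77) = ((1/61)*(-7/3))*(-77) = -7/183*(-77) = 539/183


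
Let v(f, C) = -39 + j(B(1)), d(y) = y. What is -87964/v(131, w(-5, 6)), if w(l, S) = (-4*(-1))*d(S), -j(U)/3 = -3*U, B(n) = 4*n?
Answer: 87964/3 ≈ 29321.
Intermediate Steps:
j(U) = 9*U (j(U) = -(-9)*U = 9*U)
w(l, S) = 4*S (w(l, S) = (-4*(-1))*S = 4*S)
v(f, C) = -3 (v(f, C) = -39 + 9*(4*1) = -39 + 9*4 = -39 + 36 = -3)
-87964/v(131, w(-5, 6)) = -87964/(-3) = -87964*(-⅓) = 87964/3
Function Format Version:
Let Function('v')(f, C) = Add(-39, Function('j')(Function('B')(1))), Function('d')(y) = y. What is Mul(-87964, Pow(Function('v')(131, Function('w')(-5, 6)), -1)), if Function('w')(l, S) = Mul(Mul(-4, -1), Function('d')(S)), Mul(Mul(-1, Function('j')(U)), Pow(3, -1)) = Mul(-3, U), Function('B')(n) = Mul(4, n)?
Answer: Rational(87964, 3) ≈ 29321.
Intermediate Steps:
Function('j')(U) = Mul(9, U) (Function('j')(U) = Mul(-3, Mul(-3, U)) = Mul(9, U))
Function('w')(l, S) = Mul(4, S) (Function('w')(l, S) = Mul(Mul(-4, -1), S) = Mul(4, S))
Function('v')(f, C) = -3 (Function('v')(f, C) = Add(-39, Mul(9, Mul(4, 1))) = Add(-39, Mul(9, 4)) = Add(-39, 36) = -3)
Mul(-87964, Pow(Function('v')(131, Function('w')(-5, 6)), -1)) = Mul(-87964, Pow(-3, -1)) = Mul(-87964, Rational(-1, 3)) = Rational(87964, 3)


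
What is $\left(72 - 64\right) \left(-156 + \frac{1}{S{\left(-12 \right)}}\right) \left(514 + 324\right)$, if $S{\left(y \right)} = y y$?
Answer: $- \frac{9411997}{9} \approx -1.0458 \cdot 10^{6}$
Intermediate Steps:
$S{\left(y \right)} = y^{2}$
$\left(72 - 64\right) \left(-156 + \frac{1}{S{\left(-12 \right)}}\right) \left(514 + 324\right) = \left(72 - 64\right) \left(-156 + \frac{1}{\left(-12\right)^{2}}\right) \left(514 + 324\right) = \left(72 - 64\right) \left(-156 + \frac{1}{144}\right) 838 = 8 \left(-156 + \frac{1}{144}\right) 838 = 8 \left(\left(- \frac{22463}{144}\right) 838\right) = 8 \left(- \frac{9411997}{72}\right) = - \frac{9411997}{9}$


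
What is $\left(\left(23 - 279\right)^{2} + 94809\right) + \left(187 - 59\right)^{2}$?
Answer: $176729$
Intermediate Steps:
$\left(\left(23 - 279\right)^{2} + 94809\right) + \left(187 - 59\right)^{2} = \left(\left(-256\right)^{2} + 94809\right) + 128^{2} = \left(65536 + 94809\right) + 16384 = 160345 + 16384 = 176729$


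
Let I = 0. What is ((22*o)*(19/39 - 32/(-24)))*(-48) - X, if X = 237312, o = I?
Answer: -237312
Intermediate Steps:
o = 0
((22*o)*(19/39 - 32/(-24)))*(-48) - X = ((22*0)*(19/39 - 32/(-24)))*(-48) - 1*237312 = (0*(19*(1/39) - 32*(-1/24)))*(-48) - 237312 = (0*(19/39 + 4/3))*(-48) - 237312 = (0*(71/39))*(-48) - 237312 = 0*(-48) - 237312 = 0 - 237312 = -237312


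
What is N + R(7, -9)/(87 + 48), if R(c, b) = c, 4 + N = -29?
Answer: -4448/135 ≈ -32.948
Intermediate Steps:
N = -33 (N = -4 - 29 = -33)
N + R(7, -9)/(87 + 48) = -33 + 7/(87 + 48) = -33 + 7/135 = -4448/135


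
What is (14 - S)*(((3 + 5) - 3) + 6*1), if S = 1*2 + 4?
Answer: 88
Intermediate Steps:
S = 6 (S = 2 + 4 = 6)
(14 - S)*(((3 + 5) - 3) + 6*1) = (14 - 1*6)*(((3 + 5) - 3) + 6*1) = (14 - 6)*((8 - 3) + 6) = 8*(5 + 6) = 8*11 = 88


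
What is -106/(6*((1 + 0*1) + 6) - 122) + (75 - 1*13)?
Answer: 2533/40 ≈ 63.325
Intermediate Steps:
-106/(6*((1 + 0*1) + 6) - 122) + (75 - 1*13) = -106/(6*((1 + 0) + 6) - 122) + (75 - 13) = -106/(6*(1 + 6) - 122) + 62 = -106/(6*7 - 122) + 62 = -106/(42 - 122) + 62 = -106/(-80) + 62 = -106*(-1/80) + 62 = 53/40 + 62 = 2533/40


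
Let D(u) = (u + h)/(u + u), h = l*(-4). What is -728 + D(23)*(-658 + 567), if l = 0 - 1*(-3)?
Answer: -34489/46 ≈ -749.76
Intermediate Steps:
l = 3 (l = 0 + 3 = 3)
h = -12 (h = 3*(-4) = -12)
D(u) = (-12 + u)/(2*u) (D(u) = (u - 12)/(u + u) = (-12 + u)/((2*u)) = (-12 + u)*(1/(2*u)) = (-12 + u)/(2*u))
-728 + D(23)*(-658 + 567) = -728 + ((½)*(-12 + 23)/23)*(-658 + 567) = -728 + ((½)*(1/23)*11)*(-91) = -728 + (11/46)*(-91) = -728 - 1001/46 = -34489/46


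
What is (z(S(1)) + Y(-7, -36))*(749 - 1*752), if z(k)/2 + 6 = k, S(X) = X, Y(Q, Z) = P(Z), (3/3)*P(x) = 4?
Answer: 18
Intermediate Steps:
P(x) = 4
Y(Q, Z) = 4
z(k) = -12 + 2*k
(z(S(1)) + Y(-7, -36))*(749 - 1*752) = ((-12 + 2*1) + 4)*(749 - 1*752) = ((-12 + 2) + 4)*(749 - 752) = (-10 + 4)*(-3) = -6*(-3) = 18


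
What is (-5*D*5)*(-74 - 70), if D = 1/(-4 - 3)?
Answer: -3600/7 ≈ -514.29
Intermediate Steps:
D = -⅐ (D = 1/(-7) = -⅐ ≈ -0.14286)
(-5*D*5)*(-74 - 70) = (-5*(-⅐)*5)*(-74 - 70) = ((5/7)*5)*(-144) = (25/7)*(-144) = -3600/7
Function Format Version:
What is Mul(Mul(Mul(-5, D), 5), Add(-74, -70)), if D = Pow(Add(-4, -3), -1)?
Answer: Rational(-3600, 7) ≈ -514.29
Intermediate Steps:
D = Rational(-1, 7) (D = Pow(-7, -1) = Rational(-1, 7) ≈ -0.14286)
Mul(Mul(Mul(-5, D), 5), Add(-74, -70)) = Mul(Mul(Mul(-5, Rational(-1, 7)), 5), Add(-74, -70)) = Mul(Mul(Rational(5, 7), 5), -144) = Mul(Rational(25, 7), -144) = Rational(-3600, 7)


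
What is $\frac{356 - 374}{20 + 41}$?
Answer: $- \frac{18}{61} \approx -0.29508$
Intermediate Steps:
$\frac{356 - 374}{20 + 41} = \frac{1}{61} \left(-18\right) = - \frac{18}{61}$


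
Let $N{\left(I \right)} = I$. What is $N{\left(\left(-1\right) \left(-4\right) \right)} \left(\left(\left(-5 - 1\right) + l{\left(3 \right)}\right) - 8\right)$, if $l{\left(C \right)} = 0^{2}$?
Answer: $-56$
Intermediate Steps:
$l{\left(C \right)} = 0$
$N{\left(\left(-1\right) \left(-4\right) \right)} \left(\left(\left(-5 - 1\right) + l{\left(3 \right)}\right) - 8\right) = \left(-1\right) \left(-4\right) \left(\left(\left(-5 - 1\right) + 0\right) - 8\right) = 4 \left(\left(-6 + 0\right) - 8\right) = 4 \left(-6 - 8\right) = 4 \left(-14\right) = -56$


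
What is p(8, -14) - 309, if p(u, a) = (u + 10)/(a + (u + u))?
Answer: -300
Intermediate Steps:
p(u, a) = (10 + u)/(a + 2*u)
p(8, -14) - 309 = (10 + 8)/(-14 + 2*8) - 309 = 18/(-14 + 16) - 309 = 18/2 - 309 = (½)*18 - 309 = 9 - 309 = -300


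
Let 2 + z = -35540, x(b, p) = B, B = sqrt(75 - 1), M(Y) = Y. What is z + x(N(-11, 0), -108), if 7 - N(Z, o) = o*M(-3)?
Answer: -35542 + sqrt(74) ≈ -35533.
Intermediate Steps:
B = sqrt(74) ≈ 8.6023
N(Z, o) = 7 + 3*o (N(Z, o) = 7 - o*(-3) = 7 - (-3)*o = 7 + 3*o)
x(b, p) = sqrt(74)
z = -35542 (z = -2 - 35540 = -35542)
z + x(N(-11, 0), -108) = -35542 + sqrt(74)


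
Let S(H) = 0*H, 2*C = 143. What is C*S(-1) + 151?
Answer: 151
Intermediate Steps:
C = 143/2 (C = (½)*143 = 143/2 ≈ 71.500)
S(H) = 0
C*S(-1) + 151 = (143/2)*0 + 151 = 0 + 151 = 151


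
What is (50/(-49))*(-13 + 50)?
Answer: -1850/49 ≈ -37.755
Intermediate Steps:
(50/(-49))*(-13 + 50) = (50*(-1/49))*37 = -50/49*37 = -1850/49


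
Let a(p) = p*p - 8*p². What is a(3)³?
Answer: -250047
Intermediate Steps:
a(p) = -7*p² (a(p) = p² - 8*p² = -7*p²)
a(3)³ = (-7*3²)³ = (-7*9)³ = (-63)³ = -250047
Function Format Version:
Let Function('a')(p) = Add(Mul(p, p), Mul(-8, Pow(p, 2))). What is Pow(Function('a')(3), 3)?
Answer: -250047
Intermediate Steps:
Function('a')(p) = Mul(-7, Pow(p, 2)) (Function('a')(p) = Add(Pow(p, 2), Mul(-8, Pow(p, 2))) = Mul(-7, Pow(p, 2)))
Pow(Function('a')(3), 3) = Pow(Mul(-7, Pow(3, 2)), 3) = Pow(Mul(-7, 9), 3) = Pow(-63, 3) = -250047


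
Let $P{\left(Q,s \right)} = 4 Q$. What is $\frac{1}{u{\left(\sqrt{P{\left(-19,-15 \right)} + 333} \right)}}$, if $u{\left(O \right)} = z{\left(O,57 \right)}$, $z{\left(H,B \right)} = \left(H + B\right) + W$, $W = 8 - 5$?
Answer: $\frac{60}{3343} - \frac{\sqrt{257}}{3343} \approx 0.013152$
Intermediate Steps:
$W = 3$ ($W = 8 - 5 = 3$)
$z{\left(H,B \right)} = 3 + B + H$ ($z{\left(H,B \right)} = \left(H + B\right) + 3 = \left(B + H\right) + 3 = 3 + B + H$)
$u{\left(O \right)} = 60 + O$ ($u{\left(O \right)} = 3 + 57 + O = 60 + O$)
$\frac{1}{u{\left(\sqrt{P{\left(-19,-15 \right)} + 333} \right)}} = \frac{1}{60 + \sqrt{4 \left(-19\right) + 333}} = \frac{1}{60 + \sqrt{-76 + 333}} = \frac{1}{60 + \sqrt{257}}$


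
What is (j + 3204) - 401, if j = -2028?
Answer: 775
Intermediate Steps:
(j + 3204) - 401 = (-2028 + 3204) - 401 = 1176 - 401 = 775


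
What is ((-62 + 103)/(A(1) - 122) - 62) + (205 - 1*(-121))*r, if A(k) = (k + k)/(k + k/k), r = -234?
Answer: -9237907/121 ≈ -76346.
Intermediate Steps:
A(k) = 2*k/(1 + k) (A(k) = (2*k)/(k + 1) = (2*k)/(1 + k) = 2*k/(1 + k))
((-62 + 103)/(A(1) - 122) - 62) + (205 - 1*(-121))*r = ((-62 + 103)/(2*1/(1 + 1) - 122) - 62) + (205 - 1*(-121))*(-234) = (41/(2*1/2 - 122) - 62) + (205 + 121)*(-234) = (41/(2*1*(½) - 122) - 62) + 326*(-234) = (41/(1 - 122) - 62) - 76284 = (41/(-121) - 62) - 76284 = (41*(-1/121) - 62) - 76284 = (-41/121 - 62) - 76284 = -7543/121 - 76284 = -9237907/121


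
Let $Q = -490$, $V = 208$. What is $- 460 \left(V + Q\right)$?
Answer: $129720$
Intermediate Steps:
$- 460 \left(V + Q\right) = - 460 \left(208 - 490\right) = \left(-460\right) \left(-282\right) = 129720$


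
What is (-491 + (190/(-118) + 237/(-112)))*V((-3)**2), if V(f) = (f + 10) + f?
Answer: -3269151/236 ≈ -13852.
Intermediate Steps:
V(f) = 10 + 2*f (V(f) = (10 + f) + f = 10 + 2*f)
(-491 + (190/(-118) + 237/(-112)))*V((-3)**2) = (-491 + (190/(-118) + 237/(-112)))*(10 + 2*(-3)**2) = (-491 + (190*(-1/118) + 237*(-1/112)))*(10 + 2*9) = (-491 + (-95/59 - 237/112))*(10 + 18) = (-491 - 24623/6608)*28 = -3269151/6608*28 = -3269151/236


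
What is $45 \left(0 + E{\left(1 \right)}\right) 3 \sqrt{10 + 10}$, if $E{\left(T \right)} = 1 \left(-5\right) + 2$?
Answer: $- 810 \sqrt{5} \approx -1811.2$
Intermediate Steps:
$E{\left(T \right)} = -3$ ($E{\left(T \right)} = -5 + 2 = -3$)
$45 \left(0 + E{\left(1 \right)}\right) 3 \sqrt{10 + 10} = 45 \left(0 - 3\right) 3 \sqrt{10 + 10} = 45 \left(\left(-3\right) 3\right) \sqrt{20} = 45 \left(-9\right) 2 \sqrt{5} = - 405 \cdot 2 \sqrt{5} = - 810 \sqrt{5}$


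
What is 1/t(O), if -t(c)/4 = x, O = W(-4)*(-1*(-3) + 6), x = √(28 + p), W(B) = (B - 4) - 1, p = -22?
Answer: -√6/24 ≈ -0.10206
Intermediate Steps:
W(B) = -5 + B (W(B) = (-4 + B) - 1 = -5 + B)
x = √6 (x = √(28 - 22) = √6 ≈ 2.4495)
O = -81 (O = (-5 - 4)*(-1*(-3) + 6) = -9*(3 + 6) = -9*9 = -81)
t(c) = -4*√6
1/t(O) = 1/(-4*√6) = -√6/24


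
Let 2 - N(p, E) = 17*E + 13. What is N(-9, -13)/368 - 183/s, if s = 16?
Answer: -3999/368 ≈ -10.867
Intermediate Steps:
N(p, E) = -11 - 17*E (N(p, E) = 2 - (17*E + 13) = 2 - (13 + 17*E) = 2 + (-13 - 17*E) = -11 - 17*E)
N(-9, -13)/368 - 183/s = (-11 - 17*(-13))/368 - 183/16 = (-11 + 221)*(1/368) - 183*1/16 = 210*(1/368) - 183/16 = 105/184 - 183/16 = -3999/368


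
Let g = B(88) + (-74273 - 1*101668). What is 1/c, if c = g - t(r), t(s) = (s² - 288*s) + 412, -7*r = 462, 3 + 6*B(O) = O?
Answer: -6/1198217 ≈ -5.0074e-6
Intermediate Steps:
B(O) = -½ + O/6
r = -66 (r = -⅐*462 = -66)
t(s) = 412 + s² - 288*s
g = -1055561/6 (g = (-½ + (⅙)*88) + (-74273 - 1*101668) = (-½ + 44/3) + (-74273 - 101668) = 85/6 - 175941 = -1055561/6 ≈ -1.7593e+5)
c = -1198217/6 (c = -1055561/6 - (412 + (-66)² - 288*(-66)) = -1055561/6 - (412 + 4356 + 19008) = -1055561/6 - 1*23776 = -1055561/6 - 23776 = -1198217/6 ≈ -1.9970e+5)
1/c = 1/(-1198217/6) = -6/1198217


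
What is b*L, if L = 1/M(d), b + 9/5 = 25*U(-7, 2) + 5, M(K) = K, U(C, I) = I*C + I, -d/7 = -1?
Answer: -212/5 ≈ -42.400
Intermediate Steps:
d = 7 (d = -7*(-1) = 7)
U(C, I) = I + C*I (U(C, I) = C*I + I = I + C*I)
b = -1484/5 (b = -9/5 + (25*(2*(1 - 7)) + 5) = -9/5 + (25*(2*(-6)) + 5) = -9/5 + (25*(-12) + 5) = -9/5 + (-300 + 5) = -9/5 - 295 = -1484/5 ≈ -296.80)
L = ⅐ (L = 1/7 = ⅐ ≈ 0.14286)
b*L = -1484/5*⅐ = -212/5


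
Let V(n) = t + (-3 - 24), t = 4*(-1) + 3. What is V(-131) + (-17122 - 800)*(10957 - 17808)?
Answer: 122783594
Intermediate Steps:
t = -1 (t = -4 + 3 = -1)
V(n) = -28 (V(n) = -1 + (-3 - 24) = -1 - 27 = -28)
V(-131) + (-17122 - 800)*(10957 - 17808) = -28 + (-17122 - 800)*(10957 - 17808) = -28 - 17922*(-6851) = -28 + 122783622 = 122783594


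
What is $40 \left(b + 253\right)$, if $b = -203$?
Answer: $2000$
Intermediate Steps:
$40 \left(b + 253\right) = 40 \left(-203 + 253\right) = 40 \cdot 50 = 2000$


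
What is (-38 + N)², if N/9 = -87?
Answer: 674041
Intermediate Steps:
N = -783 (N = 9*(-87) = -783)
(-38 + N)² = (-38 - 783)² = (-821)² = 674041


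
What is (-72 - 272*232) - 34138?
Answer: -97314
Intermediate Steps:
(-72 - 272*232) - 34138 = (-72 - 63104) - 34138 = -63176 - 34138 = -97314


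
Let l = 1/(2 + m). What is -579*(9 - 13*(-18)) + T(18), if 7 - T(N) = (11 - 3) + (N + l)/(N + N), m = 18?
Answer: -101302921/720 ≈ -1.4070e+5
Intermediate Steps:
l = 1/20 (l = 1/(2 + 18) = 1/20 ≈ 0.050000)
T(N) = -1 - (1/20 + N)/(2*N) (T(N) = 7 - ((11 - 3) + (N + 1/20)/(N + N)) = 7 - (8 + (1/20 + N)/((2*N))) = 7 - (8 + (1/20 + N)*(1/(2*N))) = 7 - (8 + (1/20 + N)/(2*N)) = 7 + (-8 - (1/20 + N)/(2*N)) = -1 - (1/20 + N)/(2*N))
-579*(9 - 13*(-18)) + T(18) = -579*(9 - 13*(-18)) + (1/40)*(-1 - 60*18)/18 = -579*(9 + 234) + (1/40)*(1/18)*(-1 - 1080) = -579*243 + (1/40)*(1/18)*(-1081) = -140697 - 1081/720 = -101302921/720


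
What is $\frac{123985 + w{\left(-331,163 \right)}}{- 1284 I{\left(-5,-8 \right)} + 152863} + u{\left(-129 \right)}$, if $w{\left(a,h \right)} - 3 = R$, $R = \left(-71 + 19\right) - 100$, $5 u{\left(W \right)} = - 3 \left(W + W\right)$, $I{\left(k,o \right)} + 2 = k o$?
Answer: $\frac{81170134}{520355} \approx 155.99$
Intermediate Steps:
$I{\left(k,o \right)} = -2 + k o$
$u{\left(W \right)} = - \frac{6 W}{5}$ ($u{\left(W \right)} = \frac{\left(-3\right) \left(W + W\right)}{5} = \frac{\left(-3\right) 2 W}{5} = \frac{\left(-6\right) W}{5} = - \frac{6 W}{5}$)
$R = -152$ ($R = -52 - 100 = -152$)
$w{\left(a,h \right)} = -149$ ($w{\left(a,h \right)} = 3 - 152 = -149$)
$\frac{123985 + w{\left(-331,163 \right)}}{- 1284 I{\left(-5,-8 \right)} + 152863} + u{\left(-129 \right)} = \frac{123985 - 149}{- 1284 \left(-2 - -40\right) + 152863} - - \frac{774}{5} = \frac{123836}{- 1284 \left(-2 + 40\right) + 152863} + \frac{774}{5} = \frac{123836}{\left(-1284\right) 38 + 152863} + \frac{774}{5} = \frac{123836}{-48792 + 152863} + \frac{774}{5} = \frac{123836}{104071} + \frac{774}{5} = \frac{81170134}{520355}$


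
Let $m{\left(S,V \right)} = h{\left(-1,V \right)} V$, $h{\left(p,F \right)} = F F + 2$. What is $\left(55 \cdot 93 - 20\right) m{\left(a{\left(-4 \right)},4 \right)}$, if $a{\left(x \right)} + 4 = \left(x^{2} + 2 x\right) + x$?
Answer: $366840$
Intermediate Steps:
$h{\left(p,F \right)} = 2 + F^{2}$ ($h{\left(p,F \right)} = F^{2} + 2 = 2 + F^{2}$)
$a{\left(x \right)} = -4 + x^{2} + 3 x$ ($a{\left(x \right)} = -4 + \left(\left(x^{2} + 2 x\right) + x\right) = -4 + \left(x^{2} + 3 x\right) = -4 + x^{2} + 3 x$)
$m{\left(S,V \right)} = V \left(2 + V^{2}\right)$ ($m{\left(S,V \right)} = \left(2 + V^{2}\right) V = V \left(2 + V^{2}\right)$)
$\left(55 \cdot 93 - 20\right) m{\left(a{\left(-4 \right)},4 \right)} = \left(55 \cdot 93 - 20\right) 4 \left(2 + 4^{2}\right) = \left(5115 - 20\right) 4 \left(2 + 16\right) = 5095 \cdot 4 \cdot 18 = 5095 \cdot 72 = 366840$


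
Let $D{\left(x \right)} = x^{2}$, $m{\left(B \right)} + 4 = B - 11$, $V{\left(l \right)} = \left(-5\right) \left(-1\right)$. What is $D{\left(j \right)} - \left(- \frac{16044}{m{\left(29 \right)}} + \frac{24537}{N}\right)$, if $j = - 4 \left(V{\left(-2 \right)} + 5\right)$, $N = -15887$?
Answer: $\frac{43650239}{15887} \approx 2747.5$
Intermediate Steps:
$V{\left(l \right)} = 5$
$m{\left(B \right)} = -15 + B$ ($m{\left(B \right)} = -4 + \left(B - 11\right) = -4 + \left(-11 + B\right) = -15 + B$)
$j = -40$ ($j = - 4 \left(5 + 5\right) = \left(-4\right) 10 = -40$)
$D{\left(j \right)} - \left(- \frac{16044}{m{\left(29 \right)}} + \frac{24537}{N}\right) = \left(-40\right)^{2} - \left(- \frac{16044}{-15 + 29} + \frac{24537}{-15887}\right) = 1600 - \left(- \frac{16044}{14} + 24537 \left(- \frac{1}{15887}\right)\right) = 1600 - \left(\left(-16044\right) \frac{1}{14} - \frac{24537}{15887}\right) = 1600 - \left(-1146 - \frac{24537}{15887}\right) = 1600 - - \frac{18231039}{15887} = 1600 + \frac{18231039}{15887} = \frac{43650239}{15887}$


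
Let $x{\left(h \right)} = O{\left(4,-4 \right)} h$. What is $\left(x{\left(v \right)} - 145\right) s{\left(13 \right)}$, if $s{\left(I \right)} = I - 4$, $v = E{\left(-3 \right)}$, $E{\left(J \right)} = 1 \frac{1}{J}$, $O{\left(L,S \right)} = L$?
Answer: $-1317$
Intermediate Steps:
$E{\left(J \right)} = \frac{1}{J}$
$v = - \frac{1}{3}$ ($v = \frac{1}{-3} = - \frac{1}{3} \approx -0.33333$)
$s{\left(I \right)} = -4 + I$ ($s{\left(I \right)} = I - 4 = -4 + I$)
$x{\left(h \right)} = 4 h$
$\left(x{\left(v \right)} - 145\right) s{\left(13 \right)} = \left(4 \left(- \frac{1}{3}\right) - 145\right) \left(-4 + 13\right) = \left(- \frac{4}{3} - 145\right) 9 = \left(- \frac{439}{3}\right) 9 = -1317$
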